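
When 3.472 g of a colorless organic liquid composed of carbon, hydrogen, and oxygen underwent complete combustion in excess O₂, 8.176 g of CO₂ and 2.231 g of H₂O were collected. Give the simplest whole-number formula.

C3H4O

mol C = 8.176 g CO₂ ÷ 44.009 g/mol = 0.18578 mol
mol H = 2 × 2.231 g H₂O ÷ 18.015 g/mol = 0.24768 mol
mass O = 3.472 − (2.2314 + 0.24966) = 0.99093 g → mol O = 0.99093 ÷ 15.999 = 0.061937 mol
Divide by the smallest (0.061937 mol): C 3.000, H 3.999, O 1.000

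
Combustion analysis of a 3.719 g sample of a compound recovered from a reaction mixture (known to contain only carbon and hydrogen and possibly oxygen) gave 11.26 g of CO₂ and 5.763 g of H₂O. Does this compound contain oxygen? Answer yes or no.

mol C = 11.26 g CO₂ ÷ 44.009 g/mol = 0.25586 mol
mol H = 2 × 5.763 g H₂O ÷ 18.015 g/mol = 0.63980 mol
C and H together account for 3.7180 g — essentially the entire 3.719 g sample — so the compound contains no oxygen.

no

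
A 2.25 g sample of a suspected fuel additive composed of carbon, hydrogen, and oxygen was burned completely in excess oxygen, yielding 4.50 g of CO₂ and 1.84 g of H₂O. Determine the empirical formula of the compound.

C2H4O

mol C = 4.50 g CO₂ ÷ 44.009 g/mol = 0.1023 mol
mol H = 2 × 1.84 g H₂O ÷ 18.015 g/mol = 0.2043 mol
mass O = 2.25 − (1.228 + 0.2059) = 0.8159 g → mol O = 0.8159 ÷ 15.999 = 0.05100 mol
Divide by the smallest (0.05100 mol): C 2.005, H 4.005, O 1.000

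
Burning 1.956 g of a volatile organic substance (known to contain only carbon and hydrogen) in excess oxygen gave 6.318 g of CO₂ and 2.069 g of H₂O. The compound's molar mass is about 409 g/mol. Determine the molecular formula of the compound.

C30H48

mol C = 6.318 g CO₂ ÷ 44.009 g/mol = 0.14356 mol
mol H = 2 × 2.069 g H₂O ÷ 18.015 g/mol = 0.22970 mol
Divide by the smallest (0.14356 mol): C 1.000, H 1.600
Multiplying each by 5 gives whole numbers: C 5.00, H 8.00
Empirical formula: C5H8
Empirical-formula mass = 68.12 g/mol; 409 ÷ 68.12 ≈ 6, so the molecular formula is C30H48.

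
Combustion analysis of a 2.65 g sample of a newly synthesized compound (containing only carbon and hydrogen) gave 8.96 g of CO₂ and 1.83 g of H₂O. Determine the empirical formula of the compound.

CH

mol C = 8.96 g CO₂ ÷ 44.009 g/mol = 0.2036 mol
mol H = 2 × 1.83 g H₂O ÷ 18.015 g/mol = 0.2032 mol
Divide by the smallest (0.2032 mol): C 1.002, H 1.000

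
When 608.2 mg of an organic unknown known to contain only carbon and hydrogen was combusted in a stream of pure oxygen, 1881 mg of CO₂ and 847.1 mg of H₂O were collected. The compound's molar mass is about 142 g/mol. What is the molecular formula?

mol C = 1.881 g CO₂ ÷ 44.009 g/mol = 0.042741 mol
mol H = 2 × 0.8471 g H₂O ÷ 18.015 g/mol = 0.094044 mol
Divide by the smallest (0.042741 mol): C 1.000, H 2.200
Multiplying each by 5 gives whole numbers: C 5.00, H 11.00
Empirical formula: C5H11
Empirical-formula mass = 71.14 g/mol; 142 ÷ 71.14 ≈ 2, so the molecular formula is C10H22.

C10H22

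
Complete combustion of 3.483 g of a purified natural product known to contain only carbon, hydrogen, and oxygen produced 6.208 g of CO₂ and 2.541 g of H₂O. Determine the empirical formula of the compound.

mol C = 6.208 g CO₂ ÷ 44.009 g/mol = 0.14106 mol
mol H = 2 × 2.541 g H₂O ÷ 18.015 g/mol = 0.28210 mol
mass O = 3.483 − (1.6943 + 0.28436) = 1.5043 g → mol O = 1.5043 ÷ 15.999 = 0.094028 mol
Divide by the smallest (0.094028 mol): C 1.500, H 3.000, O 1.000
Multiplying each by 2 gives whole numbers: C 3.00, H 6.00, O 2.00

C3H6O2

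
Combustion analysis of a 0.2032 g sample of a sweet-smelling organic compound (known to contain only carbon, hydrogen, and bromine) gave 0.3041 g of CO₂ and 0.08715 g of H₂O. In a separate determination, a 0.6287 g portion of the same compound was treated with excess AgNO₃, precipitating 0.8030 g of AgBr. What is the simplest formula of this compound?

C5H7Br

mol C = 0.3041 g CO₂ ÷ 44.009 g/mol = 0.0069100 mol
mol H = 2 × 0.08715 g H₂O ÷ 18.015 g/mol = 0.0096753 mol
From the AgBr data: mol Br per gram of compound = (0.8030 ÷ 187.772) ÷ 0.6287 = 0.0068021 mol/g, so in the 0.2032 g combustion sample mol Br = 0.0013822 mol
Divide by the smallest (0.0013822 mol): C 4.999, H 7.000, Br 1.000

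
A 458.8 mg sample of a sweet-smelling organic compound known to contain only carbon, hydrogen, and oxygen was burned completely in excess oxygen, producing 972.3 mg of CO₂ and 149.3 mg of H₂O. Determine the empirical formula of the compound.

C4H3O2

mol C = 0.9723 g CO₂ ÷ 44.009 g/mol = 0.022093 mol
mol H = 2 × 0.1493 g H₂O ÷ 18.015 g/mol = 0.016575 mol
mass O = 0.4588 − (0.26536 + 0.016708) = 0.17673 g → mol O = 0.17673 ÷ 15.999 = 0.011046 mol
Divide by the smallest (0.011046 mol): C 2.000, H 1.501, O 1.000
Multiplying each by 2 gives whole numbers: C 4.00, H 3.00, O 2.00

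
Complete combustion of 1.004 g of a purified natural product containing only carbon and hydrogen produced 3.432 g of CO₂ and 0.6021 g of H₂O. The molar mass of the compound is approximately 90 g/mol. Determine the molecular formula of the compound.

mol C = 3.432 g CO₂ ÷ 44.009 g/mol = 0.077984 mol
mol H = 2 × 0.6021 g H₂O ÷ 18.015 g/mol = 0.066844 mol
Divide by the smallest (0.066844 mol): C 1.167, H 1.000
Multiplying each by 6 gives whole numbers: C 7.00, H 6.00
Empirical formula: C7H6
Empirical-formula mass = 90.12 g/mol; 90 ÷ 90.12 ≈ 1, so the molecular formula is C7H6.

C7H6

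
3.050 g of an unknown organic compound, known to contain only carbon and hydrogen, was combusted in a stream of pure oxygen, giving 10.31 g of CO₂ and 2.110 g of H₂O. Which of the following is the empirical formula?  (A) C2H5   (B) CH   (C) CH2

(B) CH

mol C = 10.31 g CO₂ ÷ 44.009 g/mol = 0.23427 mol
mol H = 2 × 2.110 g H₂O ÷ 18.015 g/mol = 0.23425 mol
Divide by the smallest (0.23425 mol): C 1.000, H 1.000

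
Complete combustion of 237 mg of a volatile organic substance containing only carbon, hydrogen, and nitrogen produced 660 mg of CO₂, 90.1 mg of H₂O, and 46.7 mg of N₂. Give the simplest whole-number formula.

C9H6N2

mol C = 0.660 g CO₂ ÷ 44.009 g/mol = 0.01500 mol
mol H = 2 × 0.0901 g H₂O ÷ 18.015 g/mol = 0.01000 mol
mol N = 2 × 0.0467 g N₂ ÷ 28.014 g/mol = 0.003334 mol
Divide by the smallest (0.003334 mol): C 4.498, H 3.000, N 1.000
Multiplying each by 2 gives whole numbers: C 9.00, H 6.00, N 2.00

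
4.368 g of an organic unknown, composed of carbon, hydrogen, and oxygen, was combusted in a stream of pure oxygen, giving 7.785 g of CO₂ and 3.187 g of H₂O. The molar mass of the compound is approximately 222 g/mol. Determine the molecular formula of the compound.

mol C = 7.785 g CO₂ ÷ 44.009 g/mol = 0.17690 mol
mol H = 2 × 3.187 g H₂O ÷ 18.015 g/mol = 0.35382 mol
mass O = 4.368 − (2.1247 + 0.35665) = 1.8867 g → mol O = 1.8867 ÷ 15.999 = 0.11792 mol
Divide by the smallest (0.11792 mol): C 1.500, H 3.000, O 1.000
Multiplying each by 2 gives whole numbers: C 3.00, H 6.00, O 2.00
Empirical formula: C3H6O2
Empirical-formula mass = 74.08 g/mol; 222 ÷ 74.08 ≈ 3, so the molecular formula is C9H18O6.

C9H18O6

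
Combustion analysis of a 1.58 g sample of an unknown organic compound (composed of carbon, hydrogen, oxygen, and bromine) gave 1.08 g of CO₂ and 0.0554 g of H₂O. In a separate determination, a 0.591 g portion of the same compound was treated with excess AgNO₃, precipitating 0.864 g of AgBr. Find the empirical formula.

C4HBr2O3

mol C = 1.08 g CO₂ ÷ 44.009 g/mol = 0.02454 mol
mol H = 2 × 0.0554 g H₂O ÷ 18.015 g/mol = 0.006150 mol
From the AgBr data: mol Br per gram of compound = (0.864 ÷ 187.772) ÷ 0.591 = 0.007786 mol/g, so in the 1.58 g combustion sample mol Br = 0.01230 mol
mass O = 1.58 − (0.2948 + 0.006200 + 0.9829) = 0.2961 g → mol O = 0.2961 ÷ 15.999 = 0.01851 mol
Divide by the smallest (0.006150 mol): C 3.990, H 1.000, Br 2.000, O 3.009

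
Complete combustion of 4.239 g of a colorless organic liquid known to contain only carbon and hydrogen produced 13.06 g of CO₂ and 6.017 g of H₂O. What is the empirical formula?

mol C = 13.06 g CO₂ ÷ 44.009 g/mol = 0.29676 mol
mol H = 2 × 6.017 g H₂O ÷ 18.015 g/mol = 0.66800 mol
Divide by the smallest (0.29676 mol): C 1.000, H 2.251
Multiplying each by 4 gives whole numbers: C 4.00, H 9.00

C4H9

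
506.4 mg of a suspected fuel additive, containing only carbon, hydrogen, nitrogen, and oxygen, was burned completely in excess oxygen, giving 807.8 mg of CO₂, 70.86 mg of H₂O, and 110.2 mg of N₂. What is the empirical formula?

C7H3N3O4

mol C = 0.8078 g CO₂ ÷ 44.009 g/mol = 0.018355 mol
mol H = 2 × 0.07086 g H₂O ÷ 18.015 g/mol = 0.0078668 mol
mol N = 2 × 0.1102 g N₂ ÷ 28.014 g/mol = 0.0078675 mol
mass O = 0.5064 − (0.22047 + 0.0079297 + 0.11020) = 0.16780 g → mol O = 0.16780 ÷ 15.999 = 0.010488 mol
Divide by the smallest (0.0078668 mol): C 2.333, H 1.000, N 1.000, O 1.333
Multiplying each by 3 gives whole numbers: C 7.00, H 3.00, N 3.00, O 4.00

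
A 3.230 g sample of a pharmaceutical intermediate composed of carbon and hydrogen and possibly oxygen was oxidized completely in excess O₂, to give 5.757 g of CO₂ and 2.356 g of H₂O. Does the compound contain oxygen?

mol C = 5.757 g CO₂ ÷ 44.009 g/mol = 0.13081 mol
mol H = 2 × 2.356 g H₂O ÷ 18.015 g/mol = 0.26156 mol
C and H account for only 1.8349 g of the 3.230 g sample; the remaining 1.3951 g must be oxygen.

yes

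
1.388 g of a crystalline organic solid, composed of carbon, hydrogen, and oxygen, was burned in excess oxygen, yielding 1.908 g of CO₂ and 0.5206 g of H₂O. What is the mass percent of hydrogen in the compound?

mol C = 1.908 g CO₂ ÷ 44.009 g/mol = 0.043355 mol
mol H = 2 × 0.5206 g H₂O ÷ 18.015 g/mol = 0.057796 mol
mass O = 1.388 − (0.52073 + 0.058259) = 0.80901 g → mol O = 0.80901 ÷ 15.999 = 0.050566 mol
mass % H = 0.058259 g ÷ 1.388 g × 100%

4.20%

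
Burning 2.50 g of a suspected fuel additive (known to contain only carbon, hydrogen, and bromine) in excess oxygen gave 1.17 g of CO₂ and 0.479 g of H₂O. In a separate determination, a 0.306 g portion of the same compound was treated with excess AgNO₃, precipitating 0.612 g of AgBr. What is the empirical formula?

CH2Br

mol C = 1.17 g CO₂ ÷ 44.009 g/mol = 0.02659 mol
mol H = 2 × 0.479 g H₂O ÷ 18.015 g/mol = 0.05318 mol
From the AgBr data: mol Br per gram of compound = (0.612 ÷ 187.772) ÷ 0.306 = 0.01065 mol/g, so in the 2.50 g combustion sample mol Br = 0.02663 mol
Divide by the smallest (0.02659 mol): C 1.000, H 2.000, Br 1.002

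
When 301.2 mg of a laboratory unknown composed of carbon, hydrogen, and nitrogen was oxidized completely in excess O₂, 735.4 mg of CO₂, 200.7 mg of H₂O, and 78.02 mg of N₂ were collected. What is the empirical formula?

mol C = 0.7354 g CO₂ ÷ 44.009 g/mol = 0.016710 mol
mol H = 2 × 0.2007 g H₂O ÷ 18.015 g/mol = 0.022281 mol
mol N = 2 × 0.07802 g N₂ ÷ 28.014 g/mol = 0.0055701 mol
Divide by the smallest (0.0055701 mol): C 3.000, H 4.000, N 1.000

C3H4N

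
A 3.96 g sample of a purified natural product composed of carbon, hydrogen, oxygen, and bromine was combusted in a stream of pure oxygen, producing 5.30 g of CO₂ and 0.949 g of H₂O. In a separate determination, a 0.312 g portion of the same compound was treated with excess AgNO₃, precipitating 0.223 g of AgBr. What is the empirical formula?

C8H7BrO5

mol C = 5.30 g CO₂ ÷ 44.009 g/mol = 0.1204 mol
mol H = 2 × 0.949 g H₂O ÷ 18.015 g/mol = 0.1054 mol
From the AgBr data: mol Br per gram of compound = (0.223 ÷ 187.772) ÷ 0.312 = 0.003806 mol/g, so in the 3.96 g combustion sample mol Br = 0.01507 mol
mass O = 3.96 − (1.446 + 0.1062 + 1.204) = 1.203 g → mol O = 1.203 ÷ 15.999 = 0.07518 mol
Divide by the smallest (0.01507 mol): C 7.990, H 6.990, Br 1.000, O 4.988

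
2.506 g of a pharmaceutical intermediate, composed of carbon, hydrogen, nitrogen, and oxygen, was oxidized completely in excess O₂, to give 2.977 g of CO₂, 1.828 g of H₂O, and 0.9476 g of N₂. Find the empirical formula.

C2H6N2O

mol C = 2.977 g CO₂ ÷ 44.009 g/mol = 0.067645 mol
mol H = 2 × 1.828 g H₂O ÷ 18.015 g/mol = 0.20294 mol
mol N = 2 × 0.9476 g N₂ ÷ 28.014 g/mol = 0.067652 mol
mass O = 2.506 − (0.81249 + 0.20457 + 0.94760) = 0.54135 g → mol O = 0.54135 ÷ 15.999 = 0.033836 mol
Divide by the smallest (0.033836 mol): C 1.999, H 5.998, N 1.999, O 1.000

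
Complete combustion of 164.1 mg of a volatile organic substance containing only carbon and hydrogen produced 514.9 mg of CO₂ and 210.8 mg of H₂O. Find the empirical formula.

mol C = 0.5149 g CO₂ ÷ 44.009 g/mol = 0.011700 mol
mol H = 2 × 0.2108 g H₂O ÷ 18.015 g/mol = 0.023403 mol
Divide by the smallest (0.011700 mol): C 1.000, H 2.000

CH2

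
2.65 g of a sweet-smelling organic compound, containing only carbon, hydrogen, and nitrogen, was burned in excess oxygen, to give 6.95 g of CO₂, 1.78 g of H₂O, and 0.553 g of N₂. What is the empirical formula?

C4H5N

mol C = 6.95 g CO₂ ÷ 44.009 g/mol = 0.1579 mol
mol H = 2 × 1.78 g H₂O ÷ 18.015 g/mol = 0.1976 mol
mol N = 2 × 0.553 g N₂ ÷ 28.014 g/mol = 0.03948 mol
Divide by the smallest (0.03948 mol): C 4.000, H 5.005, N 1.000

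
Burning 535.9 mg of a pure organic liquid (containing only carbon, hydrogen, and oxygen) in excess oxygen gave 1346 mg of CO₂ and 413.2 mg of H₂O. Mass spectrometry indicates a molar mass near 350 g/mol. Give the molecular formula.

C20H30O5

mol C = 1.346 g CO₂ ÷ 44.009 g/mol = 0.030585 mol
mol H = 2 × 0.4132 g H₂O ÷ 18.015 g/mol = 0.045873 mol
mass O = 0.5359 − (0.36735 + 0.046240) = 0.12231 g → mol O = 0.12231 ÷ 15.999 = 0.0076447 mol
Divide by the smallest (0.0076447 mol): C 4.001, H 6.001, O 1.000
Empirical formula: C4H6O
Empirical-formula mass = 70.09 g/mol; 350 ÷ 70.09 ≈ 5, so the molecular formula is C20H30O5.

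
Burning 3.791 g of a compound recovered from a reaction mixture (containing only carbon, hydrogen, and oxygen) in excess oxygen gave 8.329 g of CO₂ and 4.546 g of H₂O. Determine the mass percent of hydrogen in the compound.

mol C = 8.329 g CO₂ ÷ 44.009 g/mol = 0.18926 mol
mol H = 2 × 4.546 g H₂O ÷ 18.015 g/mol = 0.50469 mol
mass O = 3.791 − (2.2732 + 0.50873) = 1.0091 g → mol O = 1.0091 ÷ 15.999 = 0.063073 mol
mass % H = 0.50873 g ÷ 3.791 g × 100%

13.42%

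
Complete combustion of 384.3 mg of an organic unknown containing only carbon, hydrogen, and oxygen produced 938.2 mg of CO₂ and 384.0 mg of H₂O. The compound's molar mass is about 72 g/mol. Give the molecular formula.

C4H8O

mol C = 0.9382 g CO₂ ÷ 44.009 g/mol = 0.021318 mol
mol H = 2 × 0.3840 g H₂O ÷ 18.015 g/mol = 0.042631 mol
mass O = 0.3843 − (0.25605 + 0.042972) = 0.085273 g → mol O = 0.085273 ÷ 15.999 = 0.0053299 mol
Divide by the smallest (0.0053299 mol): C 4.000, H 7.999, O 1.000
Empirical formula: C4H8O
Empirical-formula mass = 72.11 g/mol; 72 ÷ 72.11 ≈ 1, so the molecular formula is C4H8O.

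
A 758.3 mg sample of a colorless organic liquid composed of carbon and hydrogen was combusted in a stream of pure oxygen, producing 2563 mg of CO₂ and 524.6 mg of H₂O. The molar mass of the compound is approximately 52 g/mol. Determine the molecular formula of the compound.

C4H4

mol C = 2.563 g CO₂ ÷ 44.009 g/mol = 0.058238 mol
mol H = 2 × 0.5246 g H₂O ÷ 18.015 g/mol = 0.058240 mol
Divide by the smallest (0.058238 mol): C 1.000, H 1.000
Empirical formula: CH
Empirical-formula mass = 13.02 g/mol; 52 ÷ 13.02 ≈ 4, so the molecular formula is C4H4.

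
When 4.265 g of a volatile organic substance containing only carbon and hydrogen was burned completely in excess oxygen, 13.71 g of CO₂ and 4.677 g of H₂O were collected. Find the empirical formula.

C3H5

mol C = 13.71 g CO₂ ÷ 44.009 g/mol = 0.31153 mol
mol H = 2 × 4.677 g H₂O ÷ 18.015 g/mol = 0.51923 mol
Divide by the smallest (0.31153 mol): C 1.000, H 1.667
Multiplying each by 3 gives whole numbers: C 3.00, H 5.00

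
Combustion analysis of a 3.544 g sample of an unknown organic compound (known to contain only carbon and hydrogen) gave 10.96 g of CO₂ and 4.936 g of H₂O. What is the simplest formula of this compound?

mol C = 10.96 g CO₂ ÷ 44.009 g/mol = 0.24904 mol
mol H = 2 × 4.936 g H₂O ÷ 18.015 g/mol = 0.54799 mol
Divide by the smallest (0.24904 mol): C 1.000, H 2.200
Multiplying each by 5 gives whole numbers: C 5.00, H 11.00

C5H11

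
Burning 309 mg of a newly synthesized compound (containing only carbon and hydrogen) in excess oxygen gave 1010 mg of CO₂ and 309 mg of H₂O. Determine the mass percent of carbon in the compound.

mol C = 1.01 g CO₂ ÷ 44.009 g/mol = 0.02295 mol
mol H = 2 × 0.309 g H₂O ÷ 18.015 g/mol = 0.03430 mol
mass % C = 0.2757 g ÷ 0.309 g × 100%

89.2%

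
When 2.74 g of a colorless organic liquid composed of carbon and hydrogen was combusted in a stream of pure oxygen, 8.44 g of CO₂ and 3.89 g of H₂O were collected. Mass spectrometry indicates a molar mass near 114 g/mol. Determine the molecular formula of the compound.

mol C = 8.44 g CO₂ ÷ 44.009 g/mol = 0.1918 mol
mol H = 2 × 3.89 g H₂O ÷ 18.015 g/mol = 0.4319 mol
Divide by the smallest (0.1918 mol): C 1.000, H 2.252
Multiplying each by 4 gives whole numbers: C 4.00, H 9.01
Empirical formula: C4H9
Empirical-formula mass = 57.12 g/mol; 114 ÷ 57.12 ≈ 2, so the molecular formula is C8H18.

C8H18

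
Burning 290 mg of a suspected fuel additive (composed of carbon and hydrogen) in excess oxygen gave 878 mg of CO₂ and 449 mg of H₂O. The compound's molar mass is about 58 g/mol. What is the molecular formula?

mol C = 0.878 g CO₂ ÷ 44.009 g/mol = 0.01995 mol
mol H = 2 × 0.449 g H₂O ÷ 18.015 g/mol = 0.04985 mol
Divide by the smallest (0.01995 mol): C 1.000, H 2.499
Multiplying each by 2 gives whole numbers: C 2.00, H 5.00
Empirical formula: C2H5
Empirical-formula mass = 29.06 g/mol; 58 ÷ 29.06 ≈ 2, so the molecular formula is C4H10.

C4H10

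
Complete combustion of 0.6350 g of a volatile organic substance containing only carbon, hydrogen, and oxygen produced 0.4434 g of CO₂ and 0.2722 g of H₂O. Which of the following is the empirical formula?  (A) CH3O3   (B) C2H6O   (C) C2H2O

(A) CH3O3

mol C = 0.4434 g CO₂ ÷ 44.009 g/mol = 0.010075 mol
mol H = 2 × 0.2722 g H₂O ÷ 18.015 g/mol = 0.030219 mol
mass O = 0.6350 − (0.12101 + 0.030461) = 0.48353 g → mol O = 0.48353 ÷ 15.999 = 0.030222 mol
Divide by the smallest (0.010075 mol): C 1.000, H 2.999, O 3.000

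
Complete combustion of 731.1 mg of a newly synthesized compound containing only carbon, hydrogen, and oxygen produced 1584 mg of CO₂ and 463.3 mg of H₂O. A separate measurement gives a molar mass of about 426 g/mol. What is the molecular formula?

mol C = 1.584 g CO₂ ÷ 44.009 g/mol = 0.035993 mol
mol H = 2 × 0.4633 g H₂O ÷ 18.015 g/mol = 0.051435 mol
mass O = 0.7311 − (0.43231 + 0.051846) = 0.24695 g → mol O = 0.24695 ÷ 15.999 = 0.015435 mol
Divide by the smallest (0.015435 mol): C 2.332, H 3.332, O 1.000
Multiplying each by 3 gives whole numbers: C 7.00, H 10.00, O 3.00
Empirical formula: C7H10O3
Empirical-formula mass = 142.15 g/mol; 426 ÷ 142.15 ≈ 3, so the molecular formula is C21H30O9.

C21H30O9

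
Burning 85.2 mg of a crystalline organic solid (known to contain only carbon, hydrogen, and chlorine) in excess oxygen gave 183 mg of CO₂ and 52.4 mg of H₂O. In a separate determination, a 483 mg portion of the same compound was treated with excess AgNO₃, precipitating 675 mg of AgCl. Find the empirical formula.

C5H7Cl

mol C = 0.183 g CO₂ ÷ 44.009 g/mol = 0.004158 mol
mol H = 2 × 0.0524 g H₂O ÷ 18.015 g/mol = 0.005817 mol
From the AgCl data: mol Cl per gram of compound = (0.675 ÷ 143.318) ÷ 0.483 = 0.009751 mol/g, so in the 0.0852 g combustion sample mol Cl = 0.0008308 mol
Divide by the smallest (0.0008308 mol): C 5.005, H 7.002, Cl 1.000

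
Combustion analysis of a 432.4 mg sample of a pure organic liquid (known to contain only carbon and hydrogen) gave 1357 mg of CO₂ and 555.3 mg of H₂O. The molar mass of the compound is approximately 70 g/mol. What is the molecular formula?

C5H10

mol C = 1.357 g CO₂ ÷ 44.009 g/mol = 0.030835 mol
mol H = 2 × 0.5553 g H₂O ÷ 18.015 g/mol = 0.061649 mol
Divide by the smallest (0.030835 mol): C 1.000, H 1.999
Empirical formula: CH2
Empirical-formula mass = 14.03 g/mol; 70 ÷ 14.03 ≈ 5, so the molecular formula is C5H10.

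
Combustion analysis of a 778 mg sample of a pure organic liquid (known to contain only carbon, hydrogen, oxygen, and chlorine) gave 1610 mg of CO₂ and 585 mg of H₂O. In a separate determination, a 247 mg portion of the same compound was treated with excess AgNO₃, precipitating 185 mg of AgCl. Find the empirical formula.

C9H16ClO2

mol C = 1.61 g CO₂ ÷ 44.009 g/mol = 0.03658 mol
mol H = 2 × 0.585 g H₂O ÷ 18.015 g/mol = 0.06495 mol
From the AgCl data: mol Cl per gram of compound = (0.185 ÷ 143.318) ÷ 0.247 = 0.005226 mol/g, so in the 0.778 g combustion sample mol Cl = 0.004066 mol
mass O = 0.778 − (0.4394 + 0.06547 + 0.1441) = 0.1290 g → mol O = 0.1290 ÷ 15.999 = 0.008063 mol
Divide by the smallest (0.004066 mol): C 8.998, H 15.973, Cl 1.000, O 1.983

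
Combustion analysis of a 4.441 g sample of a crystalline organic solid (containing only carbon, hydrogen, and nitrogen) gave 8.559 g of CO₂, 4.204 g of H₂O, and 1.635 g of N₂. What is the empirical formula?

mol C = 8.559 g CO₂ ÷ 44.009 g/mol = 0.19448 mol
mol H = 2 × 4.204 g H₂O ÷ 18.015 g/mol = 0.46672 mol
mol N = 2 × 1.635 g N₂ ÷ 28.014 g/mol = 0.11673 mol
Divide by the smallest (0.11673 mol): C 1.666, H 3.998, N 1.000
Multiplying each by 3 gives whole numbers: C 5.00, H 12.00, N 3.00

C5H12N3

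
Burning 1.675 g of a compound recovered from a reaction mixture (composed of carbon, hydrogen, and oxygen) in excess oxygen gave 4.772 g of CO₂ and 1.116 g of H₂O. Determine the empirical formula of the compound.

C7H8O

mol C = 4.772 g CO₂ ÷ 44.009 g/mol = 0.10843 mol
mol H = 2 × 1.116 g H₂O ÷ 18.015 g/mol = 0.12390 mol
mass O = 1.675 − (1.3024 + 0.12489) = 0.24773 g → mol O = 0.24773 ÷ 15.999 = 0.015484 mol
Divide by the smallest (0.015484 mol): C 7.003, H 8.002, O 1.000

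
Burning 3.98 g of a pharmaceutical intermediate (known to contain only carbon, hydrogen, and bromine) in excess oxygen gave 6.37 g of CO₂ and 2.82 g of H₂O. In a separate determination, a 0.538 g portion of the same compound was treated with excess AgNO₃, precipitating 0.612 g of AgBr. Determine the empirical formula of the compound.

C6H13Br

mol C = 6.37 g CO₂ ÷ 44.009 g/mol = 0.1447 mol
mol H = 2 × 2.82 g H₂O ÷ 18.015 g/mol = 0.3131 mol
From the AgBr data: mol Br per gram of compound = (0.612 ÷ 187.772) ÷ 0.538 = 0.006058 mol/g, so in the 3.98 g combustion sample mol Br = 0.02411 mol
Divide by the smallest (0.02411 mol): C 6.003, H 12.984, Br 1.000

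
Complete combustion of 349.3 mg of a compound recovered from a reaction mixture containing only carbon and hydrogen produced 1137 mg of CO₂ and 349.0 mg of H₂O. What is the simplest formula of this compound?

C2H3

mol C = 1.137 g CO₂ ÷ 44.009 g/mol = 0.025836 mol
mol H = 2 × 0.3490 g H₂O ÷ 18.015 g/mol = 0.038745 mol
Divide by the smallest (0.025836 mol): C 1.000, H 1.500
Multiplying each by 2 gives whole numbers: C 2.00, H 3.00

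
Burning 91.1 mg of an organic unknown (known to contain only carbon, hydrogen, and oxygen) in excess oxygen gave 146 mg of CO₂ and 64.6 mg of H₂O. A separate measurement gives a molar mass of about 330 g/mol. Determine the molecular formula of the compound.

mol C = 0.146 g CO₂ ÷ 44.009 g/mol = 0.003318 mol
mol H = 2 × 0.0646 g H₂O ÷ 18.015 g/mol = 0.007172 mol
mass O = 0.0911 − (0.03985 + 0.007229) = 0.04402 g → mol O = 0.04402 ÷ 15.999 = 0.002752 mol
Divide by the smallest (0.002752 mol): C 1.206, H 2.606, O 1.000
Multiplying each by 5 gives whole numbers: C 6.03, H 13.03, O 5.00
Empirical formula: C6H13O5
Empirical-formula mass = 165.17 g/mol; 330 ÷ 165.17 ≈ 2, so the molecular formula is C12H26O10.

C12H26O10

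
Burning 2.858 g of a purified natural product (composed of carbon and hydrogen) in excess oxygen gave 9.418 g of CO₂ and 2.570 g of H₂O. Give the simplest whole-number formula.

mol C = 9.418 g CO₂ ÷ 44.009 g/mol = 0.21400 mol
mol H = 2 × 2.570 g H₂O ÷ 18.015 g/mol = 0.28532 mol
Divide by the smallest (0.21400 mol): C 1.000, H 1.333
Multiplying each by 3 gives whole numbers: C 3.00, H 4.00

C3H4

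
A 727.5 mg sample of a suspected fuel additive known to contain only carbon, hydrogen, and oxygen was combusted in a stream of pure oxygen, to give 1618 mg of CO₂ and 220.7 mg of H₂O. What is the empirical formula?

mol C = 1.618 g CO₂ ÷ 44.009 g/mol = 0.036765 mol
mol H = 2 × 0.2207 g H₂O ÷ 18.015 g/mol = 0.024502 mol
mass O = 0.7275 − (0.44159 + 0.024698) = 0.26122 g → mol O = 0.26122 ÷ 15.999 = 0.016327 mol
Divide by the smallest (0.016327 mol): C 2.252, H 1.501, O 1.000
Multiplying each by 4 gives whole numbers: C 9.01, H 6.00, O 4.00

C9H6O4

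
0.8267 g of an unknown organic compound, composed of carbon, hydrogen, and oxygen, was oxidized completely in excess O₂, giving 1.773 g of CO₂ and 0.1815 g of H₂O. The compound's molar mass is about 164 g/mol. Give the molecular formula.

C8H4O4

mol C = 1.773 g CO₂ ÷ 44.009 g/mol = 0.040287 mol
mol H = 2 × 0.1815 g H₂O ÷ 18.015 g/mol = 0.020150 mol
mass O = 0.8267 − (0.48389 + 0.020311) = 0.32250 g → mol O = 0.32250 ÷ 15.999 = 0.020157 mol
Divide by the smallest (0.020150 mol): C 1.999, H 1.000, O 1.000
Empirical formula: C2HO
Empirical-formula mass = 41.03 g/mol; 164 ÷ 41.03 ≈ 4, so the molecular formula is C8H4O4.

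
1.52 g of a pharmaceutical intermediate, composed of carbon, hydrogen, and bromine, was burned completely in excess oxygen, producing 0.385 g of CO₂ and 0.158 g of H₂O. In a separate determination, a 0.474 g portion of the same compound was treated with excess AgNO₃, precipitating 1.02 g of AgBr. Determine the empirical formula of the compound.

CH2Br2

mol C = 0.385 g CO₂ ÷ 44.009 g/mol = 0.008748 mol
mol H = 2 × 0.158 g H₂O ÷ 18.015 g/mol = 0.01754 mol
From the AgBr data: mol Br per gram of compound = (1.02 ÷ 187.772) ÷ 0.474 = 0.01146 mol/g, so in the 1.52 g combustion sample mol Br = 0.01742 mol
Divide by the smallest (0.008748 mol): C 1.000, H 2.005, Br 1.991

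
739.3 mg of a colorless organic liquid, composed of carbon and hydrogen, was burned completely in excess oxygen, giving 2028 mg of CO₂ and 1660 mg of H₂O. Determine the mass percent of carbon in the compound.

mol C = 2.028 g CO₂ ÷ 44.009 g/mol = 0.046081 mol
mol H = 2 × 1.660 g H₂O ÷ 18.015 g/mol = 0.18429 mol
mass % C = 0.55348 g ÷ 0.7393 g × 100%

74.87%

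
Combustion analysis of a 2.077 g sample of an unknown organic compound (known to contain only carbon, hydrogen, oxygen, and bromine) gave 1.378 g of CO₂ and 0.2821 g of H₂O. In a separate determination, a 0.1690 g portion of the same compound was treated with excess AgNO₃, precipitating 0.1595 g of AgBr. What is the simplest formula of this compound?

C3H3BrO5

mol C = 1.378 g CO₂ ÷ 44.009 g/mol = 0.031312 mol
mol H = 2 × 0.2821 g H₂O ÷ 18.015 g/mol = 0.031318 mol
From the AgBr data: mol Br per gram of compound = (0.1595 ÷ 187.772) ÷ 0.1690 = 0.0050262 mol/g, so in the 2.077 g combustion sample mol Br = 0.010439 mol
mass O = 2.077 − (0.37609 + 0.031569 + 0.83416) = 0.83519 g → mol O = 0.83519 ÷ 15.999 = 0.052202 mol
Divide by the smallest (0.010439 mol): C 2.999, H 3.000, Br 1.000, O 5.000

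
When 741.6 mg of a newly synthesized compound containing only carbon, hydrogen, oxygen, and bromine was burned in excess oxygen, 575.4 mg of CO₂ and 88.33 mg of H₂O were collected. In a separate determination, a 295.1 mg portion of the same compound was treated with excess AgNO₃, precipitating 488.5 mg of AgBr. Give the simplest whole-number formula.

mol C = 0.5754 g CO₂ ÷ 44.009 g/mol = 0.013075 mol
mol H = 2 × 0.08833 g H₂O ÷ 18.015 g/mol = 0.0098063 mol
From the AgBr data: mol Br per gram of compound = (0.4885 ÷ 187.772) ÷ 0.2951 = 0.0088159 mol/g, so in the 0.7416 g combustion sample mol Br = 0.0065378 mol
mass O = 0.7416 − (0.15704 + 0.0098847 + 0.52240) = 0.052277 g → mol O = 0.052277 ÷ 15.999 = 0.0032675 mol
Divide by the smallest (0.0032675 mol): C 4.001, H 3.001, Br 2.001, O 1.000

C4H3Br2O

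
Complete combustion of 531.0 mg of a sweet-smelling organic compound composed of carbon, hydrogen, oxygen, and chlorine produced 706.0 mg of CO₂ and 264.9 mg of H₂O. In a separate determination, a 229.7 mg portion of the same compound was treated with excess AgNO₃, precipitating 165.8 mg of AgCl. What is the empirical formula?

C6H11ClO5

mol C = 0.7060 g CO₂ ÷ 44.009 g/mol = 0.016042 mol
mol H = 2 × 0.2649 g H₂O ÷ 18.015 g/mol = 0.029409 mol
From the AgCl data: mol Cl per gram of compound = (0.1658 ÷ 143.318) ÷ 0.2297 = 0.0050364 mol/g, so in the 0.5310 g combustion sample mol Cl = 0.0026743 mol
mass O = 0.5310 − (0.19268 + 0.029644 + 0.094806) = 0.21387 g → mol O = 0.21387 ÷ 15.999 = 0.013368 mol
Divide by the smallest (0.0026743 mol): C 5.999, H 10.997, Cl 1.000, O 4.998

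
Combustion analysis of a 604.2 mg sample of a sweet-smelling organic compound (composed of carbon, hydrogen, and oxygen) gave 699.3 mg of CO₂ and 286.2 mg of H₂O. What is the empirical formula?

mol C = 0.6993 g CO₂ ÷ 44.009 g/mol = 0.015890 mol
mol H = 2 × 0.2862 g H₂O ÷ 18.015 g/mol = 0.031774 mol
mass O = 0.6042 − (0.19085 + 0.032028) = 0.38132 g → mol O = 0.38132 ÷ 15.999 = 0.023834 mol
Divide by the smallest (0.015890 mol): C 1.000, H 2.000, O 1.500
Multiplying each by 2 gives whole numbers: C 2.00, H 4.00, O 3.00

C2H4O3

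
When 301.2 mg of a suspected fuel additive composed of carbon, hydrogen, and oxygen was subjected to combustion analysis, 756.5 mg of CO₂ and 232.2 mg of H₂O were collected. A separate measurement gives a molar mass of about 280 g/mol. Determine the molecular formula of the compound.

C16H24O4

mol C = 0.7565 g CO₂ ÷ 44.009 g/mol = 0.017190 mol
mol H = 2 × 0.2322 g H₂O ÷ 18.015 g/mol = 0.025779 mol
mass O = 0.3012 − (0.20647 + 0.025985) = 0.068750 g → mol O = 0.068750 ÷ 15.999 = 0.0042972 mol
Divide by the smallest (0.0042972 mol): C 4.000, H 5.999, O 1.000
Empirical formula: C4H6O
Empirical-formula mass = 70.09 g/mol; 280 ÷ 70.09 ≈ 4, so the molecular formula is C16H24O4.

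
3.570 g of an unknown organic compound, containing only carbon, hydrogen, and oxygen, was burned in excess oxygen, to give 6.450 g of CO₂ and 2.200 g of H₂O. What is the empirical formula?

mol C = 6.450 g CO₂ ÷ 44.009 g/mol = 0.14656 mol
mol H = 2 × 2.200 g H₂O ÷ 18.015 g/mol = 0.24424 mol
mass O = 3.570 − (1.7603 + 0.24619) = 1.5635 g → mol O = 1.5635 ÷ 15.999 = 0.097722 mol
Divide by the smallest (0.097722 mol): C 1.500, H 2.499, O 1.000
Multiplying each by 2 gives whole numbers: C 3.00, H 5.00, O 2.00

C3H5O2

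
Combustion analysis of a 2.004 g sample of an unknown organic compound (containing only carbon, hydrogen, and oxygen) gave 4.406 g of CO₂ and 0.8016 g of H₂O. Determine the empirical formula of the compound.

C9H8O4

mol C = 4.406 g CO₂ ÷ 44.009 g/mol = 0.10012 mol
mol H = 2 × 0.8016 g H₂O ÷ 18.015 g/mol = 0.088993 mol
mass O = 2.004 − (1.2025 + 0.089704) = 0.71180 g → mol O = 0.71180 ÷ 15.999 = 0.044491 mol
Divide by the smallest (0.044491 mol): C 2.250, H 2.000, O 1.000
Multiplying each by 4 gives whole numbers: C 9.00, H 8.00, O 4.00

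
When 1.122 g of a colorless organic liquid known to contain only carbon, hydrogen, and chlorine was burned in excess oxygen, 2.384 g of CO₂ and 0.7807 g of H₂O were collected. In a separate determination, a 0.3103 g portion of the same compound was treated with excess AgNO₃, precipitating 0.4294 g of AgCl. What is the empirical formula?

mol C = 2.384 g CO₂ ÷ 44.009 g/mol = 0.054171 mol
mol H = 2 × 0.7807 g H₂O ÷ 18.015 g/mol = 0.086672 mol
From the AgCl data: mol Cl per gram of compound = (0.4294 ÷ 143.318) ÷ 0.3103 = 0.0096556 mol/g, so in the 1.122 g combustion sample mol Cl = 0.010834 mol
Divide by the smallest (0.010834 mol): C 5.000, H 8.000, Cl 1.000

C5H8Cl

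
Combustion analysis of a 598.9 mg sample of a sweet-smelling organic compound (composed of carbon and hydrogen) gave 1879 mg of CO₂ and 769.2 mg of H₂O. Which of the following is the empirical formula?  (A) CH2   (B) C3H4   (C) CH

mol C = 1.879 g CO₂ ÷ 44.009 g/mol = 0.042696 mol
mol H = 2 × 0.7692 g H₂O ÷ 18.015 g/mol = 0.085396 mol
Divide by the smallest (0.042696 mol): C 1.000, H 2.000

(A) CH2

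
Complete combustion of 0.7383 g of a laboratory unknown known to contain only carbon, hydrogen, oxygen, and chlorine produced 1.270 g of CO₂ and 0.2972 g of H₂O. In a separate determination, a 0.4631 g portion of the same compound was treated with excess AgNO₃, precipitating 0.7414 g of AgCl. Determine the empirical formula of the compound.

C7H8Cl2O

mol C = 1.270 g CO₂ ÷ 44.009 g/mol = 0.028858 mol
mol H = 2 × 0.2972 g H₂O ÷ 18.015 g/mol = 0.032995 mol
From the AgCl data: mol Cl per gram of compound = (0.7414 ÷ 143.318) ÷ 0.4631 = 0.011171 mol/g, so in the 0.7383 g combustion sample mol Cl = 0.0082473 mol
mass O = 0.7383 − (0.34661 + 0.033259 + 0.29237) = 0.066066 g → mol O = 0.066066 ÷ 15.999 = 0.0041294 mol
Divide by the smallest (0.0041294 mol): C 6.988, H 7.990, Cl 1.997, O 1.000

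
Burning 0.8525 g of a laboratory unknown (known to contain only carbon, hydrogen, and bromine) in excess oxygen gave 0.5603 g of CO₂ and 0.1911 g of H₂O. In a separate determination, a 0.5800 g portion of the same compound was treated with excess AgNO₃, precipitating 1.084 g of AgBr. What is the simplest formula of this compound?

C3H5Br2

mol C = 0.5603 g CO₂ ÷ 44.009 g/mol = 0.012731 mol
mol H = 2 × 0.1911 g H₂O ÷ 18.015 g/mol = 0.021216 mol
From the AgBr data: mol Br per gram of compound = (1.084 ÷ 187.772) ÷ 0.5800 = 0.0099534 mol/g, so in the 0.8525 g combustion sample mol Br = 0.0084853 mol
Divide by the smallest (0.0084853 mol): C 1.500, H 2.500, Br 1.000
Multiplying each by 2 gives whole numbers: C 3.00, H 5.00, Br 2.00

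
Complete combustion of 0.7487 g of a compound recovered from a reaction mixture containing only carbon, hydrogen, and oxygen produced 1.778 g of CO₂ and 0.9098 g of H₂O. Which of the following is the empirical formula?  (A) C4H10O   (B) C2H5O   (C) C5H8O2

(A) C4H10O

mol C = 1.778 g CO₂ ÷ 44.009 g/mol = 0.040401 mol
mol H = 2 × 0.9098 g H₂O ÷ 18.015 g/mol = 0.10100 mol
mass O = 0.7487 − (0.48525 + 0.10181) = 0.16163 g → mol O = 0.16163 ÷ 15.999 = 0.010103 mol
Divide by the smallest (0.010103 mol): C 3.999, H 9.998, O 1.000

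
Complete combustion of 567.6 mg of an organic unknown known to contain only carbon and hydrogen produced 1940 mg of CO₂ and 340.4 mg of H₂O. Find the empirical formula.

mol C = 1.940 g CO₂ ÷ 44.009 g/mol = 0.044082 mol
mol H = 2 × 0.3404 g H₂O ÷ 18.015 g/mol = 0.037791 mol
Divide by the smallest (0.037791 mol): C 1.166, H 1.000
Multiplying each by 6 gives whole numbers: C 7.00, H 6.00

C7H6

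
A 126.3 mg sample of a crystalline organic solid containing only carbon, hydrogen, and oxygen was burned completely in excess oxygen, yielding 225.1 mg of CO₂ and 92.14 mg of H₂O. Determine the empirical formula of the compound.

mol C = 0.2251 g CO₂ ÷ 44.009 g/mol = 0.0051149 mol
mol H = 2 × 0.09214 g H₂O ÷ 18.015 g/mol = 0.010229 mol
mass O = 0.1263 − (0.061435 + 0.010311) = 0.054554 g → mol O = 0.054554 ÷ 15.999 = 0.0034099 mol
Divide by the smallest (0.0034099 mol): C 1.500, H 3.000, O 1.000
Multiplying each by 2 gives whole numbers: C 3.00, H 6.00, O 2.00

C3H6O2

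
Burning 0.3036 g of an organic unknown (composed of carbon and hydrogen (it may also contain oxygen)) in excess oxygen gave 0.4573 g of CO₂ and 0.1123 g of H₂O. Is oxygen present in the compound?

yes

mol C = 0.4573 g CO₂ ÷ 44.009 g/mol = 0.010391 mol
mol H = 2 × 0.1123 g H₂O ÷ 18.015 g/mol = 0.012467 mol
C and H account for only 0.13737 g of the 0.3036 g sample; the remaining 0.16623 g must be oxygen.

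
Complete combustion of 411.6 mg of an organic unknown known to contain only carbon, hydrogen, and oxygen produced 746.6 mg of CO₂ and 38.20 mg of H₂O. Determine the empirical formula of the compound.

C4HO3

mol C = 0.7466 g CO₂ ÷ 44.009 g/mol = 0.016965 mol
mol H = 2 × 0.03820 g H₂O ÷ 18.015 g/mol = 0.0042409 mol
mass O = 0.4116 − (0.20376 + 0.0042748) = 0.20356 g → mol O = 0.20356 ÷ 15.999 = 0.012723 mol
Divide by the smallest (0.0042409 mol): C 4.000, H 1.000, O 3.000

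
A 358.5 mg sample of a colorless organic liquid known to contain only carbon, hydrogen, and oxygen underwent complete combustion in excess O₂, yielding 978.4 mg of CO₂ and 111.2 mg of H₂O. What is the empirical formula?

mol C = 0.9784 g CO₂ ÷ 44.009 g/mol = 0.022232 mol
mol H = 2 × 0.1112 g H₂O ÷ 18.015 g/mol = 0.012345 mol
mass O = 0.3585 − (0.26703 + 0.012444) = 0.079030 g → mol O = 0.079030 ÷ 15.999 = 0.0049397 mol
Divide by the smallest (0.0049397 mol): C 4.501, H 2.499, O 1.000
Multiplying each by 2 gives whole numbers: C 9.00, H 5.00, O 2.00

C9H5O2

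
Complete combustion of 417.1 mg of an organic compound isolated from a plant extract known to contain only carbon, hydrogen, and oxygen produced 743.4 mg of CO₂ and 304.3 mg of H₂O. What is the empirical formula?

mol C = 0.7434 g CO₂ ÷ 44.009 g/mol = 0.016892 mol
mol H = 2 × 0.3043 g H₂O ÷ 18.015 g/mol = 0.033783 mol
mass O = 0.4171 − (0.20289 + 0.034053) = 0.18016 g → mol O = 0.18016 ÷ 15.999 = 0.011261 mol
Divide by the smallest (0.011261 mol): C 1.500, H 3.000, O 1.000
Multiplying each by 2 gives whole numbers: C 3.00, H 6.00, O 2.00

C3H6O2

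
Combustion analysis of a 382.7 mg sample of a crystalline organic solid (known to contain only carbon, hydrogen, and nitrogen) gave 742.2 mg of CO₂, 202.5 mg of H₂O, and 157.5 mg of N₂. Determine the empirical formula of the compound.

mol C = 0.7422 g CO₂ ÷ 44.009 g/mol = 0.016865 mol
mol H = 2 × 0.2025 g H₂O ÷ 18.015 g/mol = 0.022481 mol
mol N = 2 × 0.1575 g N₂ ÷ 28.014 g/mol = 0.011244 mol
Divide by the smallest (0.011244 mol): C 1.500, H 1.999, N 1.000
Multiplying each by 2 gives whole numbers: C 3.00, H 4.00, N 2.00

C3H4N2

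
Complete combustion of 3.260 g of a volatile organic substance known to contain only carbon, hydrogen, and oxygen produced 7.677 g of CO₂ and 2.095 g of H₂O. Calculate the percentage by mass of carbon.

mol C = 7.677 g CO₂ ÷ 44.009 g/mol = 0.17444 mol
mol H = 2 × 2.095 g H₂O ÷ 18.015 g/mol = 0.23258 mol
mass O = 3.260 − (2.0952 + 0.23444) = 0.93034 g → mol O = 0.93034 ÷ 15.999 = 0.058150 mol
mass % C = 2.0952 g ÷ 3.260 g × 100%

64.27%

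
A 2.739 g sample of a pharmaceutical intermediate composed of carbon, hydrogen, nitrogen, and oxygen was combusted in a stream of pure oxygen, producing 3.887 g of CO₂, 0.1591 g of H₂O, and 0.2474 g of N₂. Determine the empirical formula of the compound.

C5HNO5

mol C = 3.887 g CO₂ ÷ 44.009 g/mol = 0.088323 mol
mol H = 2 × 0.1591 g H₂O ÷ 18.015 g/mol = 0.017663 mol
mol N = 2 × 0.2474 g N₂ ÷ 28.014 g/mol = 0.017663 mol
mass O = 2.739 − (1.0608 + 0.017804 + 0.24740) = 1.4129 g → mol O = 1.4129 ÷ 15.999 = 0.088315 mol
Divide by the smallest (0.017663 mol): C 5.001, H 1.000, N 1.000, O 5.000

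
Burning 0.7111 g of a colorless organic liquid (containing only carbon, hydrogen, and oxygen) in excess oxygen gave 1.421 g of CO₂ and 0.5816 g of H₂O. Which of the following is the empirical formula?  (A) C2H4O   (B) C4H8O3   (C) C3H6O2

mol C = 1.421 g CO₂ ÷ 44.009 g/mol = 0.032289 mol
mol H = 2 × 0.5816 g H₂O ÷ 18.015 g/mol = 0.064568 mol
mass O = 0.7111 − (0.38782 + 0.065085) = 0.25819 g → mol O = 0.25819 ÷ 15.999 = 0.016138 mol
Divide by the smallest (0.016138 mol): C 2.001, H 4.001, O 1.000

(A) C2H4O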